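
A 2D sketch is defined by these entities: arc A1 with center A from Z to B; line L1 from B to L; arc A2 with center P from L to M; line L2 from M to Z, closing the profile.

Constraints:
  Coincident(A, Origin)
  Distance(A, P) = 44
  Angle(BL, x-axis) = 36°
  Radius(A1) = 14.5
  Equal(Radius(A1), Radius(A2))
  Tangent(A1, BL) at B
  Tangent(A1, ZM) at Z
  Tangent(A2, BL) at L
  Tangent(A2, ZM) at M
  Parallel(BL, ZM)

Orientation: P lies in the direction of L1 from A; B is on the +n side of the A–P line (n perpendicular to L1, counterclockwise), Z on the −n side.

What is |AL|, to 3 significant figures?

46.3

The slot axis is L1's direction at 36.0°, so u = (cos 36.0°, sin 36.0°) = (0.809, 0.588) and n = (−sin 36.0°, cos 36.0°) = (-0.588, 0.809). A is at the origin and P lies 44.0 along u from A, so P = 44.0·u = (35.6, 25.9). Tangency of A1 to both parallel lines with radius 14.5 puts B and Z at A ± 14.5·n: B = (-8.52, 11.7), Z = (8.52, -11.7). Equal radii place L and M the same way about P: L = P + 14.5·n = (27.1, 37.6), M = P − 14.5·n = (44.1, 14.1). Then |AL| = |L − A| = 46.3.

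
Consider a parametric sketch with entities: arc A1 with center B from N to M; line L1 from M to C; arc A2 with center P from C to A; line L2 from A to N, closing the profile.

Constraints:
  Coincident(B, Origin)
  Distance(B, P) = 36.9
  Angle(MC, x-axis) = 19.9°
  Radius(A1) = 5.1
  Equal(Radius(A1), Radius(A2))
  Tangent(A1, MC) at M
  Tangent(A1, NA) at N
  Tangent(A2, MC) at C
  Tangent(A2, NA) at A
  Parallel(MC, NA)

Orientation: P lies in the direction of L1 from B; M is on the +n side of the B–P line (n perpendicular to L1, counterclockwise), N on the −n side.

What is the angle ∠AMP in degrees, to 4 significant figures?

7.583°

The slot axis is L1's direction at 19.9°, so u = (cos 19.9°, sin 19.9°) = (0.9403, 0.3404) and n = (−sin 19.9°, cos 19.9°) = (-0.3404, 0.9403). B is at the origin and P lies 36.9 along u from B, so P = 36.9·u = (34.70, 12.56). Tangency of A1 to both parallel lines with radius 5.1 puts M and N at B ± 5.1·n: M = (-1.736, 4.795), N = (1.736, -4.795). Equal radii place C and A the same way about P: C = P + 5.1·n = (32.96, 17.36), A = P − 5.1·n = (36.43, 7.765). Then cos ∠AMP = MA·MP / (|MA||MP|), giving 7.583°.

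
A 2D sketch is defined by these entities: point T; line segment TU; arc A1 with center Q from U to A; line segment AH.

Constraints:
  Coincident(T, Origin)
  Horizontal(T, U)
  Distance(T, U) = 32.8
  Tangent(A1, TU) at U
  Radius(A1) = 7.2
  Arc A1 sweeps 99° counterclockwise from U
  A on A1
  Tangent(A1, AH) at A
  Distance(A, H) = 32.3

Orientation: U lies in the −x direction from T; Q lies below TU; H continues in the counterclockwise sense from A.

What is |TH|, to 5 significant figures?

53.230

T is at the origin; T and U share the same y with |TU| = 32.8 and U on the −x side, so U = (-32.800, 0.0000). A1 meets TU tangentially, so QU is at right angles to TU, so Q = U + (0, -7.2) = (-32.800, -7.2000). On A1, U sits at bearing 90° from Q; a 99° counterclockwise sweep puts A at bearing 189°, so A = Q + 7.2·(cos 189°, sin 189°) = (-39.911, -8.3263). A1 meets AH tangentially, so QA is at right angles to AH, so AH runs along (−sin 189°, cos 189°); with |AH| = 32.3, H = (-34.859, -40.229). Then |TH| = |H − T| = 53.230.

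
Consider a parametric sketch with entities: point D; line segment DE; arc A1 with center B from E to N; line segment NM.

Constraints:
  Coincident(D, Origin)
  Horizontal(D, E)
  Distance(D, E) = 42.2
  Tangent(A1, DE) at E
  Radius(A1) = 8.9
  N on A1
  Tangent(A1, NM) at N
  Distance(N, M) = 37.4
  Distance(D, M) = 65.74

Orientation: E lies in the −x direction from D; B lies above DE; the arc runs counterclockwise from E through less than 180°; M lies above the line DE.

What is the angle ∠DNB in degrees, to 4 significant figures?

142.1°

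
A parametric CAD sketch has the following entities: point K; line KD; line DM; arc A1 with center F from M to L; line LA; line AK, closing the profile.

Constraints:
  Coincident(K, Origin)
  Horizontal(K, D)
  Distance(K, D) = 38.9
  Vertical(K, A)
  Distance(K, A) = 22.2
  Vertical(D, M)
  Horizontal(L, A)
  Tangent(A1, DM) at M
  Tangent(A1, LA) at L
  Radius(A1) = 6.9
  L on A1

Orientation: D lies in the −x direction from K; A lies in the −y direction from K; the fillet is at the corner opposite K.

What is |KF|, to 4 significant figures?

35.47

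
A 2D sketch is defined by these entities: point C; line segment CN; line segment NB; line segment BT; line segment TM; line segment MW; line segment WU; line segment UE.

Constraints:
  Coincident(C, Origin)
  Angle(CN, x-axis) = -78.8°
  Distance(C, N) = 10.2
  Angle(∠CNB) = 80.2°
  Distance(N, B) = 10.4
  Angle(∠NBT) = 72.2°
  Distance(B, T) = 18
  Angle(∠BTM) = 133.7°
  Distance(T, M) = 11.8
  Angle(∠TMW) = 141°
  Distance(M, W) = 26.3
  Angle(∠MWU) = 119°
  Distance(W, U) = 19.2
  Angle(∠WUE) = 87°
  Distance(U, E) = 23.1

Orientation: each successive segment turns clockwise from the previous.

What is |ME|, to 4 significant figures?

30.74

C is at the origin; CN runs at -78.8° with length 10.2, so N = (1.981, -10.01). ∠CNB = 80.2° gives NB at -178.6° from the x-axis; with |NB| = 10.4, B = (-8.416, -10.26). ∠NBT = 72.2° gives BT at 73.60° from the x-axis; with |BT| = 18.0, T = (-3.334, 7.008). ∠BTM = 133.7° gives TM at 27.30° from the x-axis; with |TM| = 11.8, M = (7.152, 12.42). ∠TMW = 141.0° gives MW at -11.70° from the x-axis; with |MW| = 26.3, W = (32.91, 7.087). ∠MWU = 119.0° gives WU at -72.70° from the x-axis; with |WU| = 19.2, U = (38.62, -11.24). ∠WUE = 87.0° gives UE at -165.7° from the x-axis; with |UE| = 23.1, E = (16.23, -16.95). Then |ME| = |E − M| = 30.74.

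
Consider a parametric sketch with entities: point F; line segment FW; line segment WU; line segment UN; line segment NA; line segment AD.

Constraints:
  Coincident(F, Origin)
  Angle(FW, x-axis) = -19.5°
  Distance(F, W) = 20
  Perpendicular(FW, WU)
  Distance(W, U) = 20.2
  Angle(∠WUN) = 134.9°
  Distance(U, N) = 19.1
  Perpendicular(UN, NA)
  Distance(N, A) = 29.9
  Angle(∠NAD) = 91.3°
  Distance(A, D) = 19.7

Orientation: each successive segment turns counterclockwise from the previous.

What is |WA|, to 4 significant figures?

36.82

F is at the origin; FW runs at -19.5° with length 20.0, so W = (18.85, -6.676). FW ⟂ WU, so WU runs at 70.50°; with |WU| = 20.2, U = (25.60, 12.37). ∠WUN = 134.9° gives UN at 115.6° from the x-axis; with |UN| = 19.1, N = (17.34, 29.59). UN ⟂ NA, so NA runs at -154.4°; with |NA| = 29.9, A = (-9.622, 16.67). Then |WA| = |A − W| = 36.82.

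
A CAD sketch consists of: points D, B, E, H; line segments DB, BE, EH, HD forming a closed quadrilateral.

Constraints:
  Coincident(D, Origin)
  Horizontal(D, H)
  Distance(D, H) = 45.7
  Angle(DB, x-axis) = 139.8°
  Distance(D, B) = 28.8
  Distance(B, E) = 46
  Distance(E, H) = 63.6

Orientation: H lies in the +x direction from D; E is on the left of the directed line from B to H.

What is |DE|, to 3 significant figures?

53.1

D is at the origin; DH is horizontal with |DH| = 45.7 and H in +x, so H = (45.7, 0). DB runs at 139.8° with |DB| = 28.8, so B = (-22.0, 18.6). E is determined by |BE| = 46.0 and |EH| = 63.6 together: it lies at the intersection of circle(B, 46.0) and circle(H, 63.6). With |BH| = 70.2, the foot of the radical line on BH is 21.4 from B and the perpendicular offset is √(46.0² − 21.4²) = 40.7. Taking the left-of-BH solution: E = (9.39, 52.2).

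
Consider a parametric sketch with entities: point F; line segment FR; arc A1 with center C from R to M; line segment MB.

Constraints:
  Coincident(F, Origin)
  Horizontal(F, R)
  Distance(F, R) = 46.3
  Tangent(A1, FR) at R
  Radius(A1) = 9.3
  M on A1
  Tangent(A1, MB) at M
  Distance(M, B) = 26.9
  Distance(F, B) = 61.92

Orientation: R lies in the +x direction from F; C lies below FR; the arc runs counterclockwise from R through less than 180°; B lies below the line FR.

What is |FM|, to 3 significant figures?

40.1

Checks: |CM| = 9.300 ✓; ∠(CM, MB) = 90.00° ✓; |MB| = 26.90 ✓; |FB| = 61.92 ✓.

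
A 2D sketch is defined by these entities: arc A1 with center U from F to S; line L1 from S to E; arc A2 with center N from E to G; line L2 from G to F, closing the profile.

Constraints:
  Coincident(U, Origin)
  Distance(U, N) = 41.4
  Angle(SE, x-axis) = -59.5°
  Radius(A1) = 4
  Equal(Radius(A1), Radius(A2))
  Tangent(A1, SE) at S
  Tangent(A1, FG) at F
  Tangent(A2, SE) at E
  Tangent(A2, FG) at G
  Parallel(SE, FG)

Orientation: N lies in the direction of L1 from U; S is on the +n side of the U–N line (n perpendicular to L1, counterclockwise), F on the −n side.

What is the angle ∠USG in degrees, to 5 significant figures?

79.063°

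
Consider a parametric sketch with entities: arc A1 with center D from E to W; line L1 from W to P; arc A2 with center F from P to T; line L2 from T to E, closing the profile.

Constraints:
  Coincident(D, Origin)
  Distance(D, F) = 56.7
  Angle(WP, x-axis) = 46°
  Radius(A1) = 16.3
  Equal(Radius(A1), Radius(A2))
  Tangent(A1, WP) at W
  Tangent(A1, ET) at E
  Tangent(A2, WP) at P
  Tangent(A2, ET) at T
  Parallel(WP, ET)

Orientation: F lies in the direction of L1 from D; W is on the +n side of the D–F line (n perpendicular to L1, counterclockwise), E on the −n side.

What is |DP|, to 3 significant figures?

59.0

Tangency of A1 to both parallel lines with radius 16.3 puts W and E at D ± 16.3·n: W = (-11.7, 11.3), E = (11.7, -11.3). Equal radii place P and T the same way about F: P = F + 16.3·n = (27.7, 52.1), T = F − 16.3·n = (51.1, 29.5). Then |DP| = |P − D| = 59.0.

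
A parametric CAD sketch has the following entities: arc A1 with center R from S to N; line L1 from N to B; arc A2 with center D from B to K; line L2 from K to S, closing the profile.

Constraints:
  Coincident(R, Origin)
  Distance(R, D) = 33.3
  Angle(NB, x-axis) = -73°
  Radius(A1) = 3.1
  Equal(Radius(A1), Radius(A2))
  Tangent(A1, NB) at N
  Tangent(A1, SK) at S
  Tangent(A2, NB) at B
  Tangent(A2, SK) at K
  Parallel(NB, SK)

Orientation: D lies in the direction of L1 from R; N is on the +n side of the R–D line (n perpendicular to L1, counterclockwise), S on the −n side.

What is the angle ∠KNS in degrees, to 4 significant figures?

79.45°

The slot axis is L1's direction at -73.0°, so u = (cos -73.0°, sin -73.0°) = (0.2924, -0.9563) and n = (−sin -73.0°, cos -73.0°) = (0.9563, 0.2924). R is at the origin and D lies 33.3 along u from R, so D = 33.3·u = (9.736, -31.84). Tangency of A1 to both parallel lines with radius 3.1 puts N and S at R ± 3.1·n: N = (2.965, 0.9064), S = (-2.965, -0.9064). Equal radii place B and K the same way about D: B = D + 3.1·n = (12.70, -30.94), K = D − 3.1·n = (6.771, -32.75). Then cos ∠KNS = NK·NS / (|NK||NS|), giving 79.45°.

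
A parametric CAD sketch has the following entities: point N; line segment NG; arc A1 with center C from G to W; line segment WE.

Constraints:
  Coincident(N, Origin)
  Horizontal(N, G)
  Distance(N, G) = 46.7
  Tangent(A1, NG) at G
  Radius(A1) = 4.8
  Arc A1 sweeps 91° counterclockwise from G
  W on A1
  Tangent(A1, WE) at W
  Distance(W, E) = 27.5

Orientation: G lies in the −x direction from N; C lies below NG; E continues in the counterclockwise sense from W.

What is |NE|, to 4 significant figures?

60.43

N is at the origin; NG is horizontal with |NG| = 46.7 and G on the −x side, so G = (-46.70, 0.000). Since A1 is tangent to NG there, CG ⟂ NG, so C = G + (0, -4.8) = (-46.70, -4.800). On A1, G sits at bearing 90° from C; a 91° counterclockwise sweep puts W at bearing 181°, so W = C + 4.8·(cos 181°, sin 181°) = (-51.50, -4.884). A1 meets WE tangentially, so CW is at right angles to WE, so WE runs along (−sin 181°, cos 181°); with |WE| = 27.5, E = (-51.02, -32.38). Then |NE| = |E − N| = 60.43.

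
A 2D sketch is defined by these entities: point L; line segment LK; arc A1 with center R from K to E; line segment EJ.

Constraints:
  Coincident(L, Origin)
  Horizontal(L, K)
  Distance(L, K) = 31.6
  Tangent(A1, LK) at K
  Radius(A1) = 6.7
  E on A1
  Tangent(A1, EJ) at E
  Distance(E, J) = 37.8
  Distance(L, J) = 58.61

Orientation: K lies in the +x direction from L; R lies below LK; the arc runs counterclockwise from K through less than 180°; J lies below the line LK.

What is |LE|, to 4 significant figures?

26.84

L is at the origin; L and K share the same y with |LK| = 31.6 and K on the +x side, so K = (31.60, 0.000). Tangency of A1 to LK means the radius RK is perpendicular to LK, so R = K + (0, -6.7) = (31.60, -6.700). Since RE ⟂ EJ (tangency), |RJ| = √(6.7² + 37.8²) = 38.39 regardless of where E sits on A1. So J lies on both circle(L, 58.61) and circle(R, 38.39); the below-LK intersection is J = (38.10, -44.53). E is the foot of the tangent from J: E = (25.30, -8.970).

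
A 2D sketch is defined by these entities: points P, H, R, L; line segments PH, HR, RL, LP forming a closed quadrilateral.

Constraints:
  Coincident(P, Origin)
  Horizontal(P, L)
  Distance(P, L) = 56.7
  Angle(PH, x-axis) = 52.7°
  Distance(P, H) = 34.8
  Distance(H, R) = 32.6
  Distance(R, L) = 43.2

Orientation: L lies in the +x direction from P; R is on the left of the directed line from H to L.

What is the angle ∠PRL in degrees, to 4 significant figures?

58.41°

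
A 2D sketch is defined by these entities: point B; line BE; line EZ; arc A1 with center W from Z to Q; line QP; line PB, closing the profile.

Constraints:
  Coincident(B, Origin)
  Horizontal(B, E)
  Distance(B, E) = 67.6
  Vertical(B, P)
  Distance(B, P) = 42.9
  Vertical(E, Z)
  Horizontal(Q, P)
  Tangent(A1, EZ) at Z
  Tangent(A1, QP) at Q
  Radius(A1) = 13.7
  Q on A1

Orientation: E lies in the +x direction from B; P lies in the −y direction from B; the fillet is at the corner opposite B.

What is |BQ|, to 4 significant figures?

68.89

The virtual corner opposite B is at (67.60, -42.90). The tangent condition forces WZ to be normal to EZ and A1 meets QP tangentially, so WQ is at right angles to QP, with radius 13.7, so the center W sits 13.7 in from both sides at W = (53.90, -29.20). That places the tangent points at Z = (67.60, -29.20) on EZ and Q = (53.90, -42.90) on QP. Then |BQ| = |Q − B| = 68.89.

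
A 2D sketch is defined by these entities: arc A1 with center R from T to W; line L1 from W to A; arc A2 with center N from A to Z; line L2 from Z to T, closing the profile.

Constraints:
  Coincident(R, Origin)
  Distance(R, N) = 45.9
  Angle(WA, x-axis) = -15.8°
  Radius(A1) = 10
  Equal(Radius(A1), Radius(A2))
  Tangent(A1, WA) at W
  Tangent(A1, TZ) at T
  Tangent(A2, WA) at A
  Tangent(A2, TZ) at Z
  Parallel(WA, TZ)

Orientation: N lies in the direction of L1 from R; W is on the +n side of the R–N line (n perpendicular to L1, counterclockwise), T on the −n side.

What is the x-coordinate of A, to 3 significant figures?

46.9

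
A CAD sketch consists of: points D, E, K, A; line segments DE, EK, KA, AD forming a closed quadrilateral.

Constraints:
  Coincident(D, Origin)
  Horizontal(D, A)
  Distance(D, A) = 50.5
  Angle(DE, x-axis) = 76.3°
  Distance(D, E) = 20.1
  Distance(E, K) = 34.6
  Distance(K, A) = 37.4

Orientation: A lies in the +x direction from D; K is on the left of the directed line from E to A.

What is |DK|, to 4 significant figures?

49.82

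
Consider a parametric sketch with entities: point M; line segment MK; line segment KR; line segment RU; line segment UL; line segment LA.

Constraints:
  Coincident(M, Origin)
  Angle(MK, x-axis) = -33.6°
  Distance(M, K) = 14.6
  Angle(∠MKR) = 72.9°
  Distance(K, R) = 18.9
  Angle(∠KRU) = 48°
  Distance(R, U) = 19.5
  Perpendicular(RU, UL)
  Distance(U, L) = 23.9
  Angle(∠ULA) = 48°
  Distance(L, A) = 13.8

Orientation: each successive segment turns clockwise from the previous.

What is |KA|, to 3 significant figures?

3.46

RU ⟂ UL, so UL runs at -2.70°; with |UL| = 23.9, L = (22.3, -1.70). ∠ULA = 48.0° gives LA at -135° from the x-axis; with |LA| = 13.8, A = (12.6, -11.5). Then |KA| = |A − K| = 3.46.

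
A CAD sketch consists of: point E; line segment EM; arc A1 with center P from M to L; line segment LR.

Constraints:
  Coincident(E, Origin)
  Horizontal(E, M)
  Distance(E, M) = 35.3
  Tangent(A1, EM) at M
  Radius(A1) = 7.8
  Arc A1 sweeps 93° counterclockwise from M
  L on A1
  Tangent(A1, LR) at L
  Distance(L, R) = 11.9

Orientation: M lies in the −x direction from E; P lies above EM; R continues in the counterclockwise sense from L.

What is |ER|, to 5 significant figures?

34.571

On A1, M sits at bearing -90° from P; a 93° counterclockwise sweep puts L at bearing 3°, so L = P + 7.8·(cos 3°, sin 3°) = (-27.511, 8.2082). Tangency of A1 to LR means the radius PL is perpendicular to LR, so LR runs along (−sin 3°, cos 3°); with |LR| = 11.9, R = (-28.133, 20.092). Then |ER| = |R − E| = 34.571.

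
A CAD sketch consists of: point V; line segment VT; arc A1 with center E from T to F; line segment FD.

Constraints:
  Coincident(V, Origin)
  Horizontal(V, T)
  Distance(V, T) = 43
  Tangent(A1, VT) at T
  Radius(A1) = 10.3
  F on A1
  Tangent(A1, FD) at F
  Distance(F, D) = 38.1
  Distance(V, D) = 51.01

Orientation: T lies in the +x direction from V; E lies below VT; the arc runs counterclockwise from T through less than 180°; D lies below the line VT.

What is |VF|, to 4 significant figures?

33.92

Checks: |VT| = 43.00 ✓; |EF| = 10.30 ✓; ∠(EF, FD) = 90.00° ✓; |FD| = 38.10 ✓; |VD| = 51.01 ✓.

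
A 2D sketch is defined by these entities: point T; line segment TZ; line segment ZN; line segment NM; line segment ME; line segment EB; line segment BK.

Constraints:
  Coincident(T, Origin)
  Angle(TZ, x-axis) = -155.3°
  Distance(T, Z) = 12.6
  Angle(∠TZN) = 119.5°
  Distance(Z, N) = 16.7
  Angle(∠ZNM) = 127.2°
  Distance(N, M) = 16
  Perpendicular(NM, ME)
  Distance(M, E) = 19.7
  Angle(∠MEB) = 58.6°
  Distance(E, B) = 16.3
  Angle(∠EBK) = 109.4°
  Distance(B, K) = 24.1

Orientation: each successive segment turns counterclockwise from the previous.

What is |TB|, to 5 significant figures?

15.448

T is at the origin; TZ runs at -155.3° with length 12.6, so Z = (-11.447, -5.2651). ∠TZN = 119.5° gives ZN at -94.800° from the x-axis; with |ZN| = 16.7, N = (-12.845, -21.907). ∠ZNM = 127.2° gives NM at -42.000° from the x-axis; with |NM| = 16.0, M = (-0.95431, -32.613). NM is perpendicular to ME, so ME runs at 48.000°; with |ME| = 19.7, E = (12.228, -17.973). ∠MEB = 58.6° gives EB at 169.40° from the x-axis; with |EB| = 16.3, B = (-3.7943, -14.974). Then |TB| = |B − T| = 15.448.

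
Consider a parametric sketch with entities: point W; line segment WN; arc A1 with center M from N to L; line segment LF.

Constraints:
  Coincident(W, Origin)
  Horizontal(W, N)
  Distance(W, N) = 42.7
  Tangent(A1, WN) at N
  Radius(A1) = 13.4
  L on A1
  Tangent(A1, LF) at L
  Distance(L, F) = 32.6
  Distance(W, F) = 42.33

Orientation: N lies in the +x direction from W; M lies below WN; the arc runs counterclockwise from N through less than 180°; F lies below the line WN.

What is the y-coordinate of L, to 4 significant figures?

-8.270

Checks: |ML| = 13.40 ✓; ∠(ML, LF) = 90.00° ✓; |LF| = 32.60 ✓; |WF| = 42.33 ✓.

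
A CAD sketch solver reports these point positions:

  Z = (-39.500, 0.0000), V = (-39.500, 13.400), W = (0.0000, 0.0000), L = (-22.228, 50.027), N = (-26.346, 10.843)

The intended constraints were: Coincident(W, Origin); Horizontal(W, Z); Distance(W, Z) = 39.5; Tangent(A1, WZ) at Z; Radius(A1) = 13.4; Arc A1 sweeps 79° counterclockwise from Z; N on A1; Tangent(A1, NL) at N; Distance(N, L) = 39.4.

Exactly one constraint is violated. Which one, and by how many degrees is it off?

Tangent(A1, NL) at N — off by 5.00°.

W = (0.00, 0.00) ✓; W.y = 0.00, Z.y = 0.00 ✓; |WZ| = 39.50 ✓; ∠(VZ, ZW) = 90.00° ✓; |VZ| = 13.40 ✓; bearing(V→N) − bearing(V→Z) = 79.00° ✓; |VN| = 13.40 ✓; ∠(VN, NL) = 85.00° ✗; |NL| = 39.40 ✓.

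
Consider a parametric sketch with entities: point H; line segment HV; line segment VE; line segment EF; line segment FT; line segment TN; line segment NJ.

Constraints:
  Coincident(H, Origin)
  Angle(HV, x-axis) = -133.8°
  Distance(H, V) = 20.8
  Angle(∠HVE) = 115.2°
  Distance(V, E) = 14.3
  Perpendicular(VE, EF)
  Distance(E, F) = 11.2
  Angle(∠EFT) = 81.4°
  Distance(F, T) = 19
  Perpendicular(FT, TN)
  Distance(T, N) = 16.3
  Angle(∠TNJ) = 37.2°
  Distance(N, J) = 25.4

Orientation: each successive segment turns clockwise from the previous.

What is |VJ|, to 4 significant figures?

17.71

H is at the origin; HV runs at -133.8° with length 20.8, so V = (-14.40, -15.01). ∠HVE = 115.2° gives VE at 161.4° from the x-axis; with |VE| = 14.3, E = (-27.95, -10.45). The perpendicularity gives EF at right angles to VE, so EF runs at 71.40°; with |EF| = 11.2, F = (-24.38, 0.1635). ∠EFT = 81.4° gives FT at -27.20° from the x-axis; with |FT| = 19.0, T = (-7.478, -8.521). FT ⟂ TN, so TN runs at -117.2°; with |TN| = 16.3, N = (-14.93, -23.02). ∠TNJ = 37.2° gives NJ at 100.0° from the x-axis; with |NJ| = 25.4, J = (-19.34, 1.995). Then |VJ| = |J − V| = 17.71.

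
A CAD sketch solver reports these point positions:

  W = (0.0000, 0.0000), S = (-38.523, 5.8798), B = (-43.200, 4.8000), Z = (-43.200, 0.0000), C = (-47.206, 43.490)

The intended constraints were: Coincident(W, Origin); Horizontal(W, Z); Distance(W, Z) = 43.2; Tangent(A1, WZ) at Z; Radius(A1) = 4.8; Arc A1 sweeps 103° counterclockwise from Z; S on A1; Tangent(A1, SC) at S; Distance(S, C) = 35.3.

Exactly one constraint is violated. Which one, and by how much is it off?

Distance(S, C) = 35.3 — off by 3.30.

W = (0.00, 0.00) ✓; W.y = 0.00, Z.y = 0.00 ✓; |WZ| = 43.20 ✓; ∠(BZ, ZW) = 90.00° ✓; |BZ| = 4.800 ✓; bearing(B→S) − bearing(B→Z) = 103.0° ✓; |BS| = 4.800 ✓; ∠(BS, SC) = 90.00° ✓; |SC| = 38.60 ✗.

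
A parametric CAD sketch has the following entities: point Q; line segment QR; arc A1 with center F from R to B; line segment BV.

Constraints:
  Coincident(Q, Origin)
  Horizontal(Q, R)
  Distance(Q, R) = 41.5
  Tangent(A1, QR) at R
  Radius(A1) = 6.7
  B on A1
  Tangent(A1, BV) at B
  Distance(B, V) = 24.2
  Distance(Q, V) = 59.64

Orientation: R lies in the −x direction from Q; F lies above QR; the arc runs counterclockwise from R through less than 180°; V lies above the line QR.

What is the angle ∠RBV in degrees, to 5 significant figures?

115.19°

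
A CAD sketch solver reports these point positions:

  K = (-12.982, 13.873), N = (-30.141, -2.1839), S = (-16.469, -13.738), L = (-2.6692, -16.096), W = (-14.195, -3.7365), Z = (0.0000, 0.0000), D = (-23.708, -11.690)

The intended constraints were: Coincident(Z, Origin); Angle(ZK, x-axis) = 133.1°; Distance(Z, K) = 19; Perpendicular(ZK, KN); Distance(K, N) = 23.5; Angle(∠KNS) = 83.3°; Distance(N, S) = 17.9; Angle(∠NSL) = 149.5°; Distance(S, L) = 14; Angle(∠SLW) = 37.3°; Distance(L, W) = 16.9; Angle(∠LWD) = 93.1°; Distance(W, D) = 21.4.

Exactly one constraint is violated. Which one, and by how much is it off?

Distance(W, D) = 21.4 — off by 9.00.

Z = (0.00, 0.00) ✓; ZK at 133.1° ✓; |ZK| = 19.00 ✓; ∠(ZK, KN) = 90.00° ✓; |KN| = 23.50 ✓; ∠KNS = 83.30° ✓; |NS| = 17.90 ✓; ∠NSL = 149.5° ✓; |SL| = 14.00 ✓; ∠SLW = 37.30° ✓; |LW| = 16.90 ✓; ∠LWD = 93.10° ✓; |WD| = 12.40 ✗.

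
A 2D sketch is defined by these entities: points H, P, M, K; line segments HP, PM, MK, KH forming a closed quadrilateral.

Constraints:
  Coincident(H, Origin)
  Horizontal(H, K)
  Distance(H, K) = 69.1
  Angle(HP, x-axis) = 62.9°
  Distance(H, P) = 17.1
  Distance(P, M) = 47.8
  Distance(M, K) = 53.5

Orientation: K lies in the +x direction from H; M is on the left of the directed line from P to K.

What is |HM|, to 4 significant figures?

64.04

H is at the origin; HK is horizontal with |HK| = 69.1 and K in +x, so K = (69.1, 0). HP runs at 62.9° with |HP| = 17.1, so P = (7.790, 15.22). M is determined by |PM| = 47.8 and |MK| = 53.5 together: it lies at the intersection of circle(P, 47.8) and circle(K, 53.5). With |PK| = 63.17, the foot of the radical line on PK is 27.02 from P and the perpendicular offset is √(47.8² − 27.02²) = 39.43. Taking the left-of-PK solution: M = (43.51, 46.98).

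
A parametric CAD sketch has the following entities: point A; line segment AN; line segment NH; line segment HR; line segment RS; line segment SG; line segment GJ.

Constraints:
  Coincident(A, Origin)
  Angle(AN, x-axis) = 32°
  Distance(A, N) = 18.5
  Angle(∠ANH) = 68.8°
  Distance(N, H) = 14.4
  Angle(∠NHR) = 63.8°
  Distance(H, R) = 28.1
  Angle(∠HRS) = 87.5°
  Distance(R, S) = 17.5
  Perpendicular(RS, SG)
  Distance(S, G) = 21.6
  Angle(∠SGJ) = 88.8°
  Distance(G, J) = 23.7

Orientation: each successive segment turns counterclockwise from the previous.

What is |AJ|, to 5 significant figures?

13.248

RS is perpendicular to SG, so SG runs at 81.900°; with |SG| = 21.6, G = (19.358, 9.7277). ∠SGJ = 88.8° gives GJ at 173.10° from the x-axis; with |GJ| = 23.7, J = (-4.1701, 12.575). Then |AJ| = |J − A| = 13.248.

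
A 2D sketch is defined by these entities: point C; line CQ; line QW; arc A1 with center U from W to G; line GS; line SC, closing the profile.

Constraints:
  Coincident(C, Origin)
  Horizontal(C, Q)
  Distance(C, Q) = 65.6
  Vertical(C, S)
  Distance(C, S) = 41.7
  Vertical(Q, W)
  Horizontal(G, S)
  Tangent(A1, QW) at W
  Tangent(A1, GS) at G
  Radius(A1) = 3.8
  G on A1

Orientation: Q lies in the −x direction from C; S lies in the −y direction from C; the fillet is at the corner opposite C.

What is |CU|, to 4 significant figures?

72.50

C is at the origin; CQ is horizontal with |CQ| = 65.6 and Q on the −x side, so Q = (-65.60, 0.000). CS is vertical with |CS| = 41.7 and S on the −y side, so S = (0.000, -41.70). The virtual corner opposite C is at (-65.60, -41.70). Since A1 is tangent to QW there, UW ⟂ QW and since A1 is tangent to GS there, UG ⟂ GS, with radius 3.8, so the center U sits 3.8 in from both sides at U = (-61.80, -37.90). Then |CU| = |U − C| = 72.50.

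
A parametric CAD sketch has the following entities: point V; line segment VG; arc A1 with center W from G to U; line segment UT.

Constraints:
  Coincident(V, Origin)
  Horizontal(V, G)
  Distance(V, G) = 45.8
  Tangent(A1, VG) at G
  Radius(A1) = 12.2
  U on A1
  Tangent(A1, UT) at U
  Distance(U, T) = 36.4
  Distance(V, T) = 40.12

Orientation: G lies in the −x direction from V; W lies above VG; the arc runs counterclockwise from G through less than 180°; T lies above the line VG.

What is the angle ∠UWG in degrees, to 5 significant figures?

58.164°

Checks: ∠(WG, GV) = 90.00° ✓; |WU| = 12.20 ✓; ∠(WU, UT) = 90.00° ✓; |UT| = 36.40 ✓; |VT| = 40.12 ✓.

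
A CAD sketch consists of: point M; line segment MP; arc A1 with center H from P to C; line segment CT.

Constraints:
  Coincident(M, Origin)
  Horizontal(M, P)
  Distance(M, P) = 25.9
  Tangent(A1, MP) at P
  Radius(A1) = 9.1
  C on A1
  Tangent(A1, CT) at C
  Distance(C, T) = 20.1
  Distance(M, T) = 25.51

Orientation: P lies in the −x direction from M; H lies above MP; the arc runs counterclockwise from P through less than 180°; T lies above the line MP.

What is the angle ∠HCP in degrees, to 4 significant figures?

57.06°

Checks: M = (0.00, 0.00) ✓; ∠(HP, PM) = 90.00° ✓; |HC| = 9.100 ✓; ∠(HC, CT) = 90.00° ✓; |CT| = 20.10 ✓; |MT| = 25.51 ✓.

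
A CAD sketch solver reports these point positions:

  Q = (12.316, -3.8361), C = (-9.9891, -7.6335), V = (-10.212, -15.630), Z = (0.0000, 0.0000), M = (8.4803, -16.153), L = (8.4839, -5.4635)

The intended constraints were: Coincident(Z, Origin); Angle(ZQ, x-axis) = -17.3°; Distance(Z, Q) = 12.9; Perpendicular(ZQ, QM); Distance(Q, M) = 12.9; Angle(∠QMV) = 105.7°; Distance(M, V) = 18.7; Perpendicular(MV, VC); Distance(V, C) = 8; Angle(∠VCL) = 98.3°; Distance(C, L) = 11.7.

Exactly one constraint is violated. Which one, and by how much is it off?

Distance(C, L) = 11.7 — off by 6.90.

Z = (0.00, 0.00) ✓; ZQ at -17.30° ✓; |ZQ| = 12.90 ✓; ∠(ZQ, QM) = 90.00° ✓; |QM| = 12.90 ✓; ∠QMV = 105.7° ✓; |MV| = 18.70 ✓; ∠(MV, VC) = 89.99° ✓; |VC| = 8.000 ✓; ∠VCL = 98.30° ✓; |CL| = 18.60 ✗.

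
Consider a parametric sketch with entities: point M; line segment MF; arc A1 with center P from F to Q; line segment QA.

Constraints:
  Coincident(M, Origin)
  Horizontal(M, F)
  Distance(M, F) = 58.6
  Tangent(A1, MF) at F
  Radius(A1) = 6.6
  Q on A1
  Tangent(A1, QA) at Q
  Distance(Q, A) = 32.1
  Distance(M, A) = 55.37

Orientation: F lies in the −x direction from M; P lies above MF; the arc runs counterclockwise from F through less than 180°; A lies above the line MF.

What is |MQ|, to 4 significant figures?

52.51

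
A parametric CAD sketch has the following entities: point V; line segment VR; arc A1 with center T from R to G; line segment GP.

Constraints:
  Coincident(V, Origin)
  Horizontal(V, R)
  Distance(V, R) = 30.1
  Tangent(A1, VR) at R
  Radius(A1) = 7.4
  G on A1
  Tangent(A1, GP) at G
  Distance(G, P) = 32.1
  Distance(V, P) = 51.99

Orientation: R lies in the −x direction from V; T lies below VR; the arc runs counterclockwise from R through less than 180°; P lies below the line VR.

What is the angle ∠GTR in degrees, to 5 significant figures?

98.026°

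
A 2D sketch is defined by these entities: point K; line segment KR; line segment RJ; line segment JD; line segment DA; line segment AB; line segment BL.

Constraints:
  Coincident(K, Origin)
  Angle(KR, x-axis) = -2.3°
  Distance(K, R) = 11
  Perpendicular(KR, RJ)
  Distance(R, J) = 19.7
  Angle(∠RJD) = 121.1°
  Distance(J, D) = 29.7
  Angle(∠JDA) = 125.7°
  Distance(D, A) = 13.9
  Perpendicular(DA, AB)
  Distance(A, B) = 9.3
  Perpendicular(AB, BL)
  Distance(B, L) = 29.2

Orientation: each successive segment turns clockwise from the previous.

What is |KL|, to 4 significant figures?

32.69

K is at the origin; KR runs at -2.3° with length 11.0, so R = (10.99, -0.4414). The perpendicularity gives RJ at right angles to KR, so RJ runs at -92.30°; with |RJ| = 19.7, J = (10.20, -20.13). ∠RJD = 121.1° gives JD at -151.2° from the x-axis; with |JD| = 29.7, D = (-15.83, -34.43). ∠JDA = 125.7° gives DA at 154.5° from the x-axis; with |DA| = 13.9, A = (-28.37, -28.45). The perpendicularity gives AB at right angles to DA, so AB runs at 64.50°; with |AB| = 9.3, B = (-24.37, -20.06). The perpendicularity gives BL at right angles to AB, so BL runs at -25.50°; with |BL| = 29.2, L = (1.988, -32.63). Then |KL| = |L − K| = 32.69.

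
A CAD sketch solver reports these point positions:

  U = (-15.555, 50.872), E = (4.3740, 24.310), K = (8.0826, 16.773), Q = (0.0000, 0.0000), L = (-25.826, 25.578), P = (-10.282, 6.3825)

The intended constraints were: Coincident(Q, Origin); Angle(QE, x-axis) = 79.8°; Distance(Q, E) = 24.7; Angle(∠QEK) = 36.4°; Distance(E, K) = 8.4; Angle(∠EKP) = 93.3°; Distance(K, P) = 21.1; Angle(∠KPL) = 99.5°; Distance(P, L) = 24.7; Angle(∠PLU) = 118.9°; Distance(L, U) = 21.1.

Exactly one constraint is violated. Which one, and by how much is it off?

Distance(L, U) = 21.1 — off by 6.20.

Q = (0.00, 0.00) ✓; QE at 79.80° ✓; |QE| = 24.70 ✓; ∠QEK = 36.40° ✓; |EK| = 8.400 ✓; ∠EKP = 93.30° ✓; |KP| = 21.10 ✓; ∠KPL = 99.50° ✓; |PL| = 24.70 ✓; ∠PLU = 118.9° ✓; |LU| = 27.30 ✗.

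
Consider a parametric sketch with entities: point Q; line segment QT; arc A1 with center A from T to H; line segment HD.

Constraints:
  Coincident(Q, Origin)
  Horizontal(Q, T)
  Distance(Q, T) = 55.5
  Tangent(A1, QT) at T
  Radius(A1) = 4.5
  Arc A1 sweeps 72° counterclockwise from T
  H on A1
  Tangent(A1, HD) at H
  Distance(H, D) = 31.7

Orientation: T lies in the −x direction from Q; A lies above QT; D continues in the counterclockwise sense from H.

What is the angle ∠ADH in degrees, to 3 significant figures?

8.08°

On A1, T sits at bearing -90° from A; a 72° counterclockwise sweep puts H at bearing -18°, so H = A + 4.5·(cos -18°, sin -18°) = (-51.2, 3.11). Tangency of A1 to HD means the radius AH is perpendicular to HD, so HD runs along (−sin -18°, cos -18°); with |HD| = 31.7, D = (-41.4, 33.3). Then cos ∠ADH = DA·DH / (|DA||DH|), giving 8.08°.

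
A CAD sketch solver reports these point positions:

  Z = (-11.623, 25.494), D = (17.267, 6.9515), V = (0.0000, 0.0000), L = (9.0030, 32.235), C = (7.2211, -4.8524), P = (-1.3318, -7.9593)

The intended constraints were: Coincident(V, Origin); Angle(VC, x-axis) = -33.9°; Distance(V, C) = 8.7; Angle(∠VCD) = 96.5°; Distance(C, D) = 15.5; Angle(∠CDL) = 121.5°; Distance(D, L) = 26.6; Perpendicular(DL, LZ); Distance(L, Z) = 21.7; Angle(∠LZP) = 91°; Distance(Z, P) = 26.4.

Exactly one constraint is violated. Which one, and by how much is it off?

Distance(Z, P) = 26.4 — off by 8.60.

V = (0.00, 0.00) ✓; VC at -33.90° ✓; |VC| = 8.700 ✓; ∠VCD = 96.50° ✓; |CD| = 15.50 ✓; ∠CDL = 121.5° ✓; |DL| = 26.60 ✓; ∠(DL, LZ) = 90.00° ✓; |LZ| = 21.70 ✓; ∠LZP = 91.00° ✓; |ZP| = 35.00 ✗.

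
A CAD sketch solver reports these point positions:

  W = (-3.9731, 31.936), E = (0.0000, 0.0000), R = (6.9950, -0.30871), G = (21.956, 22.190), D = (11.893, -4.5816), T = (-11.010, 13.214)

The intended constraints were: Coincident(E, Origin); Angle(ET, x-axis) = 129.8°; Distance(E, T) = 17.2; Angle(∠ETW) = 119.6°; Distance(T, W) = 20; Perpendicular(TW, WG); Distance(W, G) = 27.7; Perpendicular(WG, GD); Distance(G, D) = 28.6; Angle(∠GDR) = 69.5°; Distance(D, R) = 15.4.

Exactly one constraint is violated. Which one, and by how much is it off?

Distance(D, R) = 15.4 — off by 8.90.

E = (0.00, 0.00) ✓; ET at 129.8° ✓; |ET| = 17.20 ✓; ∠ETW = 119.6° ✓; |TW| = 20.00 ✓; ∠(TW, WG) = 90.00° ✓; |WG| = 27.70 ✓; ∠(WG, GD) = 90.00° ✓; |GD| = 28.60 ✓; ∠GDR = 69.50° ✓; |DR| = 6.500 ✗.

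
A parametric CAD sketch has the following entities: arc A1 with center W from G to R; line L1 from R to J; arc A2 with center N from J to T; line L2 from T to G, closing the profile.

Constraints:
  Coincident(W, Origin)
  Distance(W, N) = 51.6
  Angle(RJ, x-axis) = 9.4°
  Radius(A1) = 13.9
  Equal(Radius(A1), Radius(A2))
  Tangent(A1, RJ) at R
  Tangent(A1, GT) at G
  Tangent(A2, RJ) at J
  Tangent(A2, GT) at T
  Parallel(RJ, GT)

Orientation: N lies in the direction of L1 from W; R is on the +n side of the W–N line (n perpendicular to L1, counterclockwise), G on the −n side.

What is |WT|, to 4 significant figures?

53.44

The slot axis is L1's direction at 9.4°, so u = (cos 9.4°, sin 9.4°) = (0.9866, 0.1633) and n = (−sin 9.4°, cos 9.4°) = (-0.1633, 0.9866). W is at the origin and N lies 51.6 along u from W, so N = 51.6·u = (50.91, 8.428). Tangency of A1 to both parallel lines with radius 13.9 puts R and G at W ± 13.9·n: R = (-2.270, 13.71), G = (2.270, -13.71). Equal radii place J and T the same way about N: J = N + 13.9·n = (48.64, 22.14), T = N − 13.9·n = (53.18, -5.286). Then |WT| = |T − W| = 53.44.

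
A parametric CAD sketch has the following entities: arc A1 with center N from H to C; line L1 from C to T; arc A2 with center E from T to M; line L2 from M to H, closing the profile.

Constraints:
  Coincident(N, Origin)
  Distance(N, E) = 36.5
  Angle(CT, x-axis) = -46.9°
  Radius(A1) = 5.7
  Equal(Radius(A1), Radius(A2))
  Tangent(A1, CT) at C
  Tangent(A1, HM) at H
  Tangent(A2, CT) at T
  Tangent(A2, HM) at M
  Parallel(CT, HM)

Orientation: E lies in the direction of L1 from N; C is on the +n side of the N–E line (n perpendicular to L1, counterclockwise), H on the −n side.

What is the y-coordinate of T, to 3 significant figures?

-22.8

Tangency of A1 to both parallel lines with radius 5.7 puts C and H at N ± 5.7·n: C = (4.16, 3.89), H = (-4.16, -3.89). Equal radii place T and M the same way about E: T = E + 5.7·n = (29.1, -22.8), M = E − 5.7·n = (20.8, -30.5). So T.y = -22.8.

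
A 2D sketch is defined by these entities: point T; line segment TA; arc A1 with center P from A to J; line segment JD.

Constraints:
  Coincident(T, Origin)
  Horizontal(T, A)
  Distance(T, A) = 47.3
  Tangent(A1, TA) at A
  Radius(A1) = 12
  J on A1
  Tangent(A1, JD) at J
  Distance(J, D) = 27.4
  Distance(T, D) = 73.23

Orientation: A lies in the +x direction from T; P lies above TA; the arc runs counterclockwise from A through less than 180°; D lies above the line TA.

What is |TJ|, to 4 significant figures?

60.09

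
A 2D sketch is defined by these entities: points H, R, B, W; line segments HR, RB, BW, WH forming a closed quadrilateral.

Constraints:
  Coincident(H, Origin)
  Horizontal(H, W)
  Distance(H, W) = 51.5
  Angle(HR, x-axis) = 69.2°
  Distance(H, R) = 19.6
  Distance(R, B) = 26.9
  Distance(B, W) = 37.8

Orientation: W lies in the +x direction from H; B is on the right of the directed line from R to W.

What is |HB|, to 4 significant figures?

16.29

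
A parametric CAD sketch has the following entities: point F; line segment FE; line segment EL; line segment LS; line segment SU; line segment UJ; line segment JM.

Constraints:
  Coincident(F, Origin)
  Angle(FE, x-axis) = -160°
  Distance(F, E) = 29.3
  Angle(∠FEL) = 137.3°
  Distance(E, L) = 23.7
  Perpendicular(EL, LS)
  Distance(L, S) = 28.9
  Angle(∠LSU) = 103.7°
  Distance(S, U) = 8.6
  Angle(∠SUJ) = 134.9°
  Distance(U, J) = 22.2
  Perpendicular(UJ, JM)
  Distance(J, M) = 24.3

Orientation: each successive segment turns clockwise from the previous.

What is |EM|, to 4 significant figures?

9.160

∠SUJ = 134.9° gives UJ at -54.10° from the x-axis; with |UJ| = 22.2, J = (-16.73, 6.458). UJ is perpendicular to JM, so JM runs at -144.1°; with |JM| = 24.3, M = (-36.42, -7.791). Then |EM| = |M − E| = 9.160.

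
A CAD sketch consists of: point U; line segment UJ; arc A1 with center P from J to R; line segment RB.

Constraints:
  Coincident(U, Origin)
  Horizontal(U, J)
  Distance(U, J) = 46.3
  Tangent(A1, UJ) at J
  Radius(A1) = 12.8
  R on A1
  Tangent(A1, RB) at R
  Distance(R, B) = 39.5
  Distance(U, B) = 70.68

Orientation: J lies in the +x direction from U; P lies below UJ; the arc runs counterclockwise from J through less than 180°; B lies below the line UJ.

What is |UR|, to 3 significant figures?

37.8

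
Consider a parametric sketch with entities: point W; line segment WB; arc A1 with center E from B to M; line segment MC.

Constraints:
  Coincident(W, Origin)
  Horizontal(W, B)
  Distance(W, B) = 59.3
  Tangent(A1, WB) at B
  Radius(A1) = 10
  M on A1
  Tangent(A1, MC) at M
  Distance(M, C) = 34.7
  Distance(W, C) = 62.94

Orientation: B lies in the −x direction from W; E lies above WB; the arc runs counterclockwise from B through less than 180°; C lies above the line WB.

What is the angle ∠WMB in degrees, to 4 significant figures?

127.9°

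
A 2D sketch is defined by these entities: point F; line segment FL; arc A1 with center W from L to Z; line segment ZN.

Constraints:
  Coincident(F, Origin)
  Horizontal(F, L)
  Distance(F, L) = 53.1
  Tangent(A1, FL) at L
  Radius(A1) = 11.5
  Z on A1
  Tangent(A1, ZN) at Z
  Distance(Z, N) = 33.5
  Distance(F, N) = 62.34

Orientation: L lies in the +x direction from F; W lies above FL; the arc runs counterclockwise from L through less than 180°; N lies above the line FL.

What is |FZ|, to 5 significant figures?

65.024

Checks: |WZ| = 11.50 ✓; ∠(WZ, ZN) = 90.00° ✓; |ZN| = 33.50 ✓; |FN| = 62.34 ✓.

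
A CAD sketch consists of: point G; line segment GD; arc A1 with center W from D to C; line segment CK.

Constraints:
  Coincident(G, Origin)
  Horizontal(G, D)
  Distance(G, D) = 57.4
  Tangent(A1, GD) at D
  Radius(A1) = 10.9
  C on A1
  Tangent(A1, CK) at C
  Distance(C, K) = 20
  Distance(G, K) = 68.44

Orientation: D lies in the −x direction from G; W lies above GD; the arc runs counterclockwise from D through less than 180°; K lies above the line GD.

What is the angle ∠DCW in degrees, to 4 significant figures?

27.88°

Checks: G = (0.00, 0.00) ✓; |WC| = 10.90 ✓; ∠(WC, CK) = 90.00° ✓; |CK| = 20.00 ✓; |GK| = 68.44 ✓.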